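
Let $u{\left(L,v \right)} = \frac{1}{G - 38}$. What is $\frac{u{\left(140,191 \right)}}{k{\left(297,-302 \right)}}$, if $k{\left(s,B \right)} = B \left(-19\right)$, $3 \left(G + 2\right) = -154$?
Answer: $- \frac{3}{1572212} \approx -1.9081 \cdot 10^{-6}$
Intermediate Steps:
$G = - \frac{160}{3}$ ($G = -2 + \frac{1}{3} \left(-154\right) = -2 - \frac{154}{3} = - \frac{160}{3} \approx -53.333$)
$k{\left(s,B \right)} = - 19 B$
$u{\left(L,v \right)} = - \frac{3}{274}$ ($u{\left(L,v \right)} = \frac{1}{- \frac{160}{3} - 38} = \frac{1}{- \frac{274}{3}} = - \frac{3}{274}$)
$\frac{u{\left(140,191 \right)}}{k{\left(297,-302 \right)}} = - \frac{3}{274 \left(\left(-19\right) \left(-302\right)\right)} = - \frac{3}{274 \cdot 5738} = \left(- \frac{3}{274}\right) \frac{1}{5738} = - \frac{3}{1572212}$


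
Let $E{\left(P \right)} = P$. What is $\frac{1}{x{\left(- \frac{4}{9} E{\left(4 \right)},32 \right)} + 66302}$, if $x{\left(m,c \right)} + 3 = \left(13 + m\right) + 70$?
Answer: $\frac{9}{597422} \approx 1.5065 \cdot 10^{-5}$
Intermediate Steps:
$x{\left(m,c \right)} = 80 + m$ ($x{\left(m,c \right)} = -3 + \left(\left(13 + m\right) + 70\right) = -3 + \left(83 + m\right) = 80 + m$)
$\frac{1}{x{\left(- \frac{4}{9} E{\left(4 \right)},32 \right)} + 66302} = \frac{1}{\left(80 + - \frac{4}{9} \cdot 4\right) + 66302} = \frac{1}{\left(80 + \left(-4\right) \frac{1}{9} \cdot 4\right) + 66302} = \frac{1}{\left(80 - \frac{16}{9}\right) + 66302} = \frac{1}{\frac{704}{9} + 66302} = \frac{1}{\frac{597422}{9}} = \frac{9}{597422}$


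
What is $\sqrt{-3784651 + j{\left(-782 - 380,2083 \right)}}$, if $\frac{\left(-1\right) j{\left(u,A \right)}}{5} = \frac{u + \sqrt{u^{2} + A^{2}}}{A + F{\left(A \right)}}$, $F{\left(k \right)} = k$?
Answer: $\frac{\sqrt{-65684698166496 - 20830 \sqrt{5689133}}}{4166} \approx 1945.4 i$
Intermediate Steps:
$j{\left(u,A \right)} = - \frac{5 \left(u + \sqrt{A^{2} + u^{2}}\right)}{2 A}$ ($j{\left(u,A \right)} = - 5 \frac{u + \sqrt{u^{2} + A^{2}}}{A + A} = - 5 \frac{u + \sqrt{A^{2} + u^{2}}}{2 A} = - \frac{5 \left(u + \sqrt{A^{2} + u^{2}}\right)}{2 A}$)
$\sqrt{-3784651 + j{\left(-782 - 380,2083 \right)}} = \sqrt{-3784651 + \frac{5 \left(- (-782 - 380) - \sqrt{2083^{2} + \left(-782 - 380\right)^{2}}\right)}{2 \cdot 2083}} = \sqrt{-3784651 + \frac{5}{2} \cdot \frac{1}{2083} \left(- (-782 - 380) - \sqrt{4338889 + \left(-782 - 380\right)^{2}}\right)} = \sqrt{-3784651 + \frac{5}{2} \cdot \frac{1}{2083} \left(\left(-1\right) \left(-1162\right) - \sqrt{4338889 + \left(-1162\right)^{2}}\right)} = \sqrt{-3784651 + \frac{5}{2} \cdot \frac{1}{2083} \left(1162 - \sqrt{4338889 + 1350244}\right)} = \sqrt{-3784651 + \frac{5}{2} \cdot \frac{1}{2083} \left(1162 - \sqrt{5689133}\right)} = \sqrt{-3784651 + \left(\frac{2905}{2083} - \frac{5 \sqrt{5689133}}{4166}\right)} = \sqrt{- \frac{7883425128}{2083} - \frac{5 \sqrt{5689133}}{4166}}$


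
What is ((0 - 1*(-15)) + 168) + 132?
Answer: 315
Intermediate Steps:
((0 - 1*(-15)) + 168) + 132 = ((0 + 15) + 168) + 132 = (15 + 168) + 132 = 183 + 132 = 315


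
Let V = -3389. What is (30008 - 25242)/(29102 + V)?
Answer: 4766/25713 ≈ 0.18535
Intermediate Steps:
(30008 - 25242)/(29102 + V) = (30008 - 25242)/(29102 - 3389) = 4766/25713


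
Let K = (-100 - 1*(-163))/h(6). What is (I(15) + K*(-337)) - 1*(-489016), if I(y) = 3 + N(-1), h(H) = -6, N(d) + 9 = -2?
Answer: 985093/2 ≈ 4.9255e+5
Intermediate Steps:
N(d) = -11 (N(d) = -9 - 2 = -11)
K = -21/2 (K = (-100 - 1*(-163))/(-6) = (-100 + 163)*(-⅙) = 63*(-⅙) = -21/2 ≈ -10.500)
I(y) = -8 (I(y) = 3 - 11 = -8)
(I(15) + K*(-337)) - 1*(-489016) = (-8 - 21/2*(-337)) - 1*(-489016) = (-8 + 7077/2) + 489016 = 7061/2 + 489016 = 985093/2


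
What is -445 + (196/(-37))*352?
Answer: -85457/37 ≈ -2309.6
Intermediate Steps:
-445 + (196/(-37))*352 = -445 + (196*(-1/37))*352 = -445 - 196/37*352 = -445 - 68992/37 = -85457/37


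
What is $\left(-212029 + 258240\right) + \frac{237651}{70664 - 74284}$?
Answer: $\frac{167046169}{3620} \approx 46145.0$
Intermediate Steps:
$\left(-212029 + 258240\right) + \frac{237651}{70664 - 74284} = 46211 + \frac{237651}{70664 - 74284} = 46211 + \frac{237651}{-3620} = 46211 + 237651 \left(- \frac{1}{3620}\right) = 46211 - \frac{237651}{3620} = \frac{167046169}{3620}$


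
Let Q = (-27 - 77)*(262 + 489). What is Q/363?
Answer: -78104/363 ≈ -215.16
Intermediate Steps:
Q = -78104 (Q = -104*751 = -78104)
Q/363 = -78104/363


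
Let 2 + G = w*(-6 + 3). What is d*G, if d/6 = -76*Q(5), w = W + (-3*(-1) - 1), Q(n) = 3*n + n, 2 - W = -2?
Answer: 182400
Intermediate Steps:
W = 4 (W = 2 - 1*(-2) = 2 + 2 = 4)
Q(n) = 4*n
w = 6 (w = 4 + (-3*(-1) - 1) = 4 + (3 - 1) = 4 + 2 = 6)
G = -20 (G = -2 + 6*(-6 + 3) = -2 + 6*(-3) = -2 - 18 = -20)
d = -9120 (d = 6*(-304*5) = 6*(-76*20) = 6*(-1520) = -9120)
d*G = -9120*(-20) = 182400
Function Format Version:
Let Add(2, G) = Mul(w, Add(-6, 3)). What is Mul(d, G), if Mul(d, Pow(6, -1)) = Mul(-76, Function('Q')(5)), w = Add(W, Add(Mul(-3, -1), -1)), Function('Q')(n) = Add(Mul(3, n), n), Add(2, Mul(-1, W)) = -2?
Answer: 182400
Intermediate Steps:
W = 4 (W = Add(2, Mul(-1, -2)) = Add(2, 2) = 4)
Function('Q')(n) = Mul(4, n)
w = 6 (w = Add(4, Add(Mul(-3, -1), -1)) = Add(4, Add(3, -1)) = Add(4, 2) = 6)
G = -20 (G = Add(-2, Mul(6, Add(-6, 3))) = Add(-2, Mul(6, -3)) = Add(-2, -18) = -20)
d = -9120 (d = Mul(6, Mul(-76, Mul(4, 5))) = Mul(6, Mul(-76, 20)) = Mul(6, -1520) = -9120)
Mul(d, G) = Mul(-9120, -20) = 182400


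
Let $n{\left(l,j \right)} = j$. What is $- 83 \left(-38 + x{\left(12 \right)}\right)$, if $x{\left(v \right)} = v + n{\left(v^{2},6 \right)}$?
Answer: $1660$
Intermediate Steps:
$x{\left(v \right)} = 6 + v$ ($x{\left(v \right)} = v + 6 = 6 + v$)
$- 83 \left(-38 + x{\left(12 \right)}\right) = - 83 \left(-38 + \left(6 + 12\right)\right) = - 83 \left(-38 + 18\right) = \left(-83\right) \left(-20\right) = 1660$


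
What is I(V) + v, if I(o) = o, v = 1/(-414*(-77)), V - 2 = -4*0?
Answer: 63757/31878 ≈ 2.0000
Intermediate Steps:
V = 2 (V = 2 - 4*0 = 2 + 0 = 2)
v = 1/31878 (v = -1/414*(-1/77) = 1/31878 ≈ 3.1370e-5)
I(V) + v = 2 + 1/31878 = 63757/31878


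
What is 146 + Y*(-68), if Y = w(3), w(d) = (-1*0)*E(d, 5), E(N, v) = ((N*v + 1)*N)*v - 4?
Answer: 146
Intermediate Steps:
E(N, v) = -4 + N*v*(1 + N*v) (E(N, v) = ((1 + N*v)*N)*v - 4 = (N*(1 + N*v))*v - 4 = N*v*(1 + N*v) - 4 = -4 + N*v*(1 + N*v))
w(d) = 0 (w(d) = (-1*0)*(-4 + d*5 + d²*5²) = 0*(-4 + 5*d + d²*25) = 0*(-4 + 5*d + 25*d²) = 0)
Y = 0
146 + Y*(-68) = 146 + 0*(-68) = 146 + 0 = 146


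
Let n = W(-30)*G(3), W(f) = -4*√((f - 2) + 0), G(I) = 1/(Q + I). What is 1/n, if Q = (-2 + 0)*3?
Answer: -3*I*√2/32 ≈ -0.13258*I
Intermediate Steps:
Q = -6 (Q = -2*3 = -6)
G(I) = 1/(-6 + I)
W(f) = -4*√(-2 + f) (W(f) = -4*√((-2 + f) + 0) = -4*√(-2 + f))
n = 16*I*√2/3 (n = (-4*√(-2 - 30))/(-6 + 3) = -16*I*√2/(-3) = -16*I*√2*(-⅓) = 16*I*√2/3 ≈ 7.5425*I)
1/n = 1/(16*I*√2/3) = -3*I*√2/32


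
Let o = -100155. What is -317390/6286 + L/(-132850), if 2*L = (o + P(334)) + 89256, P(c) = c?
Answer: -8426411141/167019020 ≈ -50.452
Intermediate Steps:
L = -10565/2 (L = ((-100155 + 334) + 89256)/2 = (-99821 + 89256)/2 = (1/2)*(-10565) = -10565/2 ≈ -5282.5)
-317390/6286 + L/(-132850) = -317390/6286 - 10565/2/(-132850) = -317390*1/6286 - 10565/2*(-1/132850) = -158695/3143 + 2113/53140 = -8426411141/167019020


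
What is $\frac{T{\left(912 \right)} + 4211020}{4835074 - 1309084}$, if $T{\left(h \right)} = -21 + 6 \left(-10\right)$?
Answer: $\frac{4210939}{3525990} \approx 1.1943$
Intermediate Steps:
$T{\left(h \right)} = -81$ ($T{\left(h \right)} = -21 - 60 = -81$)
$\frac{T{\left(912 \right)} + 4211020}{4835074 - 1309084} = \frac{-81 + 4211020}{4835074 - 1309084} = \frac{4210939}{3525990}$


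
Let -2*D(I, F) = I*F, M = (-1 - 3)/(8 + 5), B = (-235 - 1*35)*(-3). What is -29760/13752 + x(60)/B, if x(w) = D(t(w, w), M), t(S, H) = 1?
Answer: -2176009/1005615 ≈ -2.1639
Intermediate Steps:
B = 810 (B = (-235 - 35)*(-3) = -270*(-3) = 810)
M = -4/13 ≈ -0.30769
D(I, F) = -F*I/2 (D(I, F) = -I*F/2 = -F*I/2)
x(w) = 2/13 (x(w) = -1/2*(-4/13)*1 = 2/13)
-29760/13752 + x(60)/B = -29760/13752 + (2/13)/810 = -29760*1/13752 + (2/13)*(1/810) = -1240/573 + 1/5265 = -2176009/1005615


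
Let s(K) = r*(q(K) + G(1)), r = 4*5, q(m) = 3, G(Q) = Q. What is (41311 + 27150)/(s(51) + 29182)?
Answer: 68461/29262 ≈ 2.3396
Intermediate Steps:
r = 20
s(K) = 80 (s(K) = 20*(3 + 1) = 20*4 = 80)
(41311 + 27150)/(s(51) + 29182) = (41311 + 27150)/(80 + 29182) = 68461/29262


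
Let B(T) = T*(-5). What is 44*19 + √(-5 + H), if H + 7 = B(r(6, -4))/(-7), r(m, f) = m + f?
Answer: 836 + I*√518/7 ≈ 836.0 + 3.2514*I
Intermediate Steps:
r(m, f) = f + m
B(T) = -5*T
H = -39/7 (H = -7 - 5*(-4 + 6)/(-7) = -7 - 5*2*(-⅐) = -7 - 10*(-⅐) = -7 + 10/7 = -39/7 ≈ -5.5714)
44*19 + √(-5 + H) = 44*19 + √(-5 - 39/7) = 836 + √(-74/7) = 836 + I*√518/7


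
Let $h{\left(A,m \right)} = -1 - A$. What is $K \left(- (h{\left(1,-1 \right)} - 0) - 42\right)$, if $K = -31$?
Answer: $1240$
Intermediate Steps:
$K \left(- (h{\left(1,-1 \right)} - 0) - 42\right) = - 31 \left(- (\left(-1 - 1\right) - 0) - 42\right) = - 31 \left(- (\left(-1 - 1\right) + \left(-1 + 1\right)) - 42\right) = - 31 \left(- (-2 + 0) - 42\right) = - 31 \left(\left(-1\right) \left(-2\right) - 42\right) = - 31 \left(2 - 42\right) = \left(-31\right) \left(-40\right) = 1240$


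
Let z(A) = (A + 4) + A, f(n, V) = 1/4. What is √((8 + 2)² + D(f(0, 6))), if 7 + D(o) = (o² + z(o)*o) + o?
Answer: √1511/4 ≈ 9.7179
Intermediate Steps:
f(n, V) = ¼
z(A) = 4 + 2*A (z(A) = (4 + A) + A = 4 + 2*A)
D(o) = -7 + o + o² + o*(4 + 2*o) (D(o) = -7 + ((o² + (4 + 2*o)*o) + o) = -7 + ((o² + o*(4 + 2*o)) + o) = -7 + (o + o² + o*(4 + 2*o)) = -7 + o + o² + o*(4 + 2*o))
√((8 + 2)² + D(f(0, 6))) = √((8 + 2)² + (-7 + 3*(¼)² + 5*(¼))) = √(10² + (-7 + 3*(1/16) + 5/4)) = √(100 + (-7 + 3/16 + 5/4)) = √(100 - 89/16) = √(1511/16) = √1511/4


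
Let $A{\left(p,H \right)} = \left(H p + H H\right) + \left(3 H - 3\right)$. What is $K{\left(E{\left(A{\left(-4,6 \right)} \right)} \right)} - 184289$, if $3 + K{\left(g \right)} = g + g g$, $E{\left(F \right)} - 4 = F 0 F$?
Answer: $-184272$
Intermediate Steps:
$A{\left(p,H \right)} = -3 + H^{2} + 3 H + H p$ ($A{\left(p,H \right)} = \left(H p + H^{2}\right) + \left(-3 + 3 H\right) = \left(H^{2} + H p\right) + \left(-3 + 3 H\right) = -3 + H^{2} + 3 H + H p$)
$E{\left(F \right)} = 4$ ($E{\left(F \right)} = 4 + F 0 F = 4 + 0 F = 4 + 0 = 4$)
$K{\left(g \right)} = -3 + g + g^{2}$ ($K{\left(g \right)} = -3 + \left(g + g g\right) = -3 + \left(g + g^{2}\right) = -3 + g + g^{2}$)
$K{\left(E{\left(A{\left(-4,6 \right)} \right)} \right)} - 184289 = \left(-3 + 4 + 4^{2}\right) - 184289 = \left(-3 + 4 + 16\right) - 184289 = 17 - 184289 = -184272$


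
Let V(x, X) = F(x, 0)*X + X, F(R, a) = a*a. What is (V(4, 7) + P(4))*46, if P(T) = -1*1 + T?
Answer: 460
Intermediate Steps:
F(R, a) = a²
V(x, X) = X (V(x, X) = 0²*X + X = 0*X + X = 0 + X = X)
P(T) = -1 + T
(V(4, 7) + P(4))*46 = (7 + (-1 + 4))*46 = (7 + 3)*46 = 10*46 = 460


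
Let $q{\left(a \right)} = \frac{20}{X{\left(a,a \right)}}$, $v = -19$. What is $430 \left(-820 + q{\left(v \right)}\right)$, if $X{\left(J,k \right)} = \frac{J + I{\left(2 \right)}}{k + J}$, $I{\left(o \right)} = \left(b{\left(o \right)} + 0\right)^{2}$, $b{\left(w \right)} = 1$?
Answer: $- \frac{3010000}{9} \approx -3.3444 \cdot 10^{5}$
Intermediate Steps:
$I{\left(o \right)} = 1$ ($I{\left(o \right)} = \left(1 + 0\right)^{2} = 1^{2} = 1$)
$X{\left(J,k \right)} = \frac{1 + J}{J + k}$ ($X{\left(J,k \right)} = \frac{J + 1}{k + J} = \frac{1 + J}{J + k}$)
$q{\left(a \right)} = \frac{40 a}{1 + a}$ ($q{\left(a \right)} = \frac{20}{\frac{1}{a + a} \left(1 + a\right)} = \frac{20}{\frac{1}{2 a} \left(1 + a\right)} = \frac{20}{\frac{1}{2} \frac{1}{a} \left(1 + a\right)} = 20 \frac{2 a}{1 + a} = \frac{40 a}{1 + a}$)
$430 \left(-820 + q{\left(v \right)}\right) = 430 \left(-820 + 40 \left(-19\right) \frac{1}{1 - 19}\right) = 430 \left(-820 + 40 \left(-19\right) \frac{1}{-18}\right) = 430 \left(-820 + 40 \left(-19\right) \left(- \frac{1}{18}\right)\right) = 430 \left(-820 + \frac{380}{9}\right) = 430 \left(- \frac{7000}{9}\right) = - \frac{3010000}{9}$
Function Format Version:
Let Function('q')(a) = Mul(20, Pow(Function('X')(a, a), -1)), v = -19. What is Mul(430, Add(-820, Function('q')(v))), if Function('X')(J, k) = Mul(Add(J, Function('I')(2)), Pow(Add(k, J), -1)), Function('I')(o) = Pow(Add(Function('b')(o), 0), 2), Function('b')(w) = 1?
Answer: Rational(-3010000, 9) ≈ -3.3444e+5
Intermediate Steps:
Function('I')(o) = 1 (Function('I')(o) = Pow(Add(1, 0), 2) = Pow(1, 2) = 1)
Function('X')(J, k) = Mul(Pow(Add(J, k), -1), Add(1, J)) (Function('X')(J, k) = Mul(Add(J, 1), Pow(Add(k, J), -1)) = Mul(Add(1, J), Pow(Add(J, k), -1)) = Mul(Pow(Add(J, k), -1), Add(1, J)))
Function('q')(a) = Mul(40, a, Pow(Add(1, a), -1)) (Function('q')(a) = Mul(20, Pow(Mul(Pow(Add(a, a), -1), Add(1, a)), -1)) = Mul(20, Pow(Mul(Pow(Mul(2, a), -1), Add(1, a)), -1)) = Mul(20, Pow(Mul(Mul(Rational(1, 2), Pow(a, -1)), Add(1, a)), -1)) = Mul(20, Pow(Mul(Rational(1, 2), Pow(a, -1), Add(1, a)), -1)) = Mul(20, Mul(2, a, Pow(Add(1, a), -1))) = Mul(40, a, Pow(Add(1, a), -1)))
Mul(430, Add(-820, Function('q')(v))) = Mul(430, Add(-820, Mul(40, -19, Pow(Add(1, -19), -1)))) = Mul(430, Add(-820, Mul(40, -19, Pow(-18, -1)))) = Mul(430, Add(-820, Mul(40, -19, Rational(-1, 18)))) = Mul(430, Add(-820, Rational(380, 9))) = Mul(430, Rational(-7000, 9)) = Rational(-3010000, 9)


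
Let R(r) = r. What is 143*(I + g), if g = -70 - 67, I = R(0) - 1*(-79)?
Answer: -8294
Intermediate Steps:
I = 79 (I = 0 - 1*(-79) = 0 + 79 = 79)
g = -137
143*(I + g) = 143*(79 - 137) = 143*(-58) = -8294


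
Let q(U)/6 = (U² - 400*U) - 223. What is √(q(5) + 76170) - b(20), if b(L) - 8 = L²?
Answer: -408 + 3*√6998 ≈ -157.04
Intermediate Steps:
q(U) = -1338 - 2400*U + 6*U² (q(U) = 6*((U² - 400*U) - 223) = 6*(-223 + U² - 400*U) = -1338 - 2400*U + 6*U²)
b(L) = 8 + L²
√(q(5) + 76170) - b(20) = √((-1338 - 2400*5 + 6*5²) + 76170) - (8 + 20²) = √((-1338 - 12000 + 6*25) + 76170) - (8 + 400) = √((-1338 - 12000 + 150) + 76170) - 1*408 = √(-13188 + 76170) - 408 = √62982 - 408 = 3*√6998 - 408 = -408 + 3*√6998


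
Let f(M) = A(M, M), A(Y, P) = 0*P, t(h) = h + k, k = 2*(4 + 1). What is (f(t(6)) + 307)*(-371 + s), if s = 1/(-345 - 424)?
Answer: -87587100/769 ≈ -1.1390e+5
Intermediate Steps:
k = 10 (k = 2*5 = 10)
t(h) = 10 + h (t(h) = h + 10 = 10 + h)
A(Y, P) = 0
f(M) = 0
s = -1/769 (s = 1/(-769) = -1/769 ≈ -0.0013004)
(f(t(6)) + 307)*(-371 + s) = (0 + 307)*(-371 - 1/769) = 307*(-285300/769) = -87587100/769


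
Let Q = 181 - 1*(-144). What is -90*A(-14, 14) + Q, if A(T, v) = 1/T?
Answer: 2320/7 ≈ 331.43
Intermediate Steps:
Q = 325 (Q = 181 + 144 = 325)
-90*A(-14, 14) + Q = -90/(-14) + 325 = -90*(-1/14) + 325 = 45/7 + 325 = 2320/7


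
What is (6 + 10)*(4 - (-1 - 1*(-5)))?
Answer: 0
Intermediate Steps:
(6 + 10)*(4 - (-1 - 1*(-5))) = 16*(4 - (-1 + 5)) = 16*(4 - 1*4) = 16*(4 - 4) = 16*0 = 0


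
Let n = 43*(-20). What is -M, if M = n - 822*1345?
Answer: 1106450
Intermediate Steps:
n = -860
M = -1106450 (M = -860 - 822*1345 = -860 - 1105590 = -1106450)
-M = -1*(-1106450) = 1106450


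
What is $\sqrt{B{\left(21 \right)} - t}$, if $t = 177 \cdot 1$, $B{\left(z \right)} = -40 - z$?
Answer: $i \sqrt{238} \approx 15.427 i$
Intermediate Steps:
$t = 177$
$\sqrt{B{\left(21 \right)} - t} = \sqrt{\left(-40 - 21\right) - 177} = \sqrt{-61 - 177} = \sqrt{-238} = i \sqrt{238}$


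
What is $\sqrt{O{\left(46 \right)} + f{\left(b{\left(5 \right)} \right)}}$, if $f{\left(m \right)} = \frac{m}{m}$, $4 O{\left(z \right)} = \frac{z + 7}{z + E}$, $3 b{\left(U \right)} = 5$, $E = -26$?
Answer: $\frac{\sqrt{665}}{20} \approx 1.2894$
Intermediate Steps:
$b{\left(U \right)} = \frac{5}{3}$ ($b{\left(U \right)} = \frac{1}{3} \cdot 5 = \frac{5}{3}$)
$O{\left(z \right)} = \frac{7 + z}{4 \left(-26 + z\right)}$ ($O{\left(z \right)} = \frac{\left(z + 7\right) \frac{1}{z - 26}}{4} = \frac{\left(7 + z\right) \frac{1}{-26 + z}}{4} = \frac{\frac{1}{-26 + z} \left(7 + z\right)}{4} = \frac{7 + z}{4 \left(-26 + z\right)}$)
$f{\left(m \right)} = 1$
$\sqrt{O{\left(46 \right)} + f{\left(b{\left(5 \right)} \right)}} = \sqrt{\frac{7 + 46}{4 \left(-26 + 46\right)} + 1} = \sqrt{\frac{1}{4} \cdot \frac{1}{20} \cdot 53 + 1} = \sqrt{\frac{53}{80} + 1} = \sqrt{\frac{133}{80}} = \frac{\sqrt{665}}{20}$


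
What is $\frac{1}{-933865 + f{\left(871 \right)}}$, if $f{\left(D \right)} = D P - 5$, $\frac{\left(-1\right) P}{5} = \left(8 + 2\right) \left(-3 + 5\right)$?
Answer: $- \frac{1}{1020970} \approx -9.7946 \cdot 10^{-7}$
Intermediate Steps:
$P = -100$ ($P = - 5 \left(8 + 2\right) \left(-3 + 5\right) = - 5 \cdot 10 \cdot 2 = \left(-5\right) 20 = -100$)
$f{\left(D \right)} = -5 - 100 D$ ($f{\left(D \right)} = D \left(-100\right) - 5 = - 100 D - 5 = -5 - 100 D$)
$\frac{1}{-933865 + f{\left(871 \right)}} = \frac{1}{-933865 - 87105} = \frac{1}{-1020970} = - \frac{1}{1020970}$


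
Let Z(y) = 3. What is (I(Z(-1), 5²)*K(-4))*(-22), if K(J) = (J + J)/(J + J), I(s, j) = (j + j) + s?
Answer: -1166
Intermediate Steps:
I(s, j) = s + 2*j (I(s, j) = 2*j + s = s + 2*j)
K(J) = 1 (K(J) = (2*J)/((2*J)) = (2*J)*(1/(2*J)) = 1)
(I(Z(-1), 5²)*K(-4))*(-22) = ((3 + 2*5²)*1)*(-22) = ((3 + 2*25)*1)*(-22) = ((3 + 50)*1)*(-22) = (53*1)*(-22) = 53*(-22) = -1166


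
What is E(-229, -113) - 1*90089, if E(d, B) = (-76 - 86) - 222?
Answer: -90473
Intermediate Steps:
E(d, B) = -384 (E(d, B) = -162 - 222 = -384)
E(-229, -113) - 1*90089 = -384 - 1*90089 = -384 - 90089 = -90473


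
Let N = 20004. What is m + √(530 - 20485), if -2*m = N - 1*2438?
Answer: -8783 + I*√19955 ≈ -8783.0 + 141.26*I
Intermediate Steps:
m = -8783 (m = -(20004 - 1*2438)/2 = -(20004 - 2438)/2 = -½*17566 = -8783)
m + √(530 - 20485) = -8783 + √(530 - 20485) = -8783 + √(-19955) = -8783 + I*√19955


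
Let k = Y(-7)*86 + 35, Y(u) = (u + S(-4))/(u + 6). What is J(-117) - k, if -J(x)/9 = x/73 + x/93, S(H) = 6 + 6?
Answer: 952151/2263 ≈ 420.75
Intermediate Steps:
S(H) = 12
Y(u) = (12 + u)/(6 + u) (Y(u) = (u + 12)/(u + 6) = (12 + u)/(6 + u))
k = -395 (k = ((12 - 7)/(6 - 7))*86 + 35 = (5/(-1))*86 + 35 = -1*5*86 + 35 = -5*86 + 35 = -430 + 35 = -395)
J(x) = -498*x/2263 (J(x) = -9*(x/73 + x/93) = -498*x/2263)
J(-117) - k = -498/2263*(-117) - 1*(-395) = 58266/2263 + 395 = 952151/2263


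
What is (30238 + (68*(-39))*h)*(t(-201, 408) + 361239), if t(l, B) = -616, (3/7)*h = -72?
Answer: 171575047202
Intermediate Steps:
h = -168 (h = (7/3)*(-72) = -168)
(30238 + (68*(-39))*h)*(t(-201, 408) + 361239) = (30238 + (68*(-39))*(-168))*(-616 + 361239) = (30238 - 2652*(-168))*360623 = (30238 + 445536)*360623 = 475774*360623 = 171575047202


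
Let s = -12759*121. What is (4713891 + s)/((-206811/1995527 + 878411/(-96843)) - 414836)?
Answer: -306310746272037786/40085000140846733 ≈ -7.6415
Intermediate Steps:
s = -1543839
(4713891 + s)/((-206811/1995527 + 878411/(-96843)) - 414836) = (4713891 - 1543839)/((-206811/1995527 + 878411/(-96843)) - 414836) = 3170052/((-206811*1/1995527 + 878411*(-1/96843)) - 414836) = 3170052/((-206811/1995527 - 878411/96843) - 414836) = 3170052/(-1772921065270/193252821261 - 414836) = 3170052/(-80170000281693466/193252821261) = 3170052*(-193252821261/80170000281693466) = -306310746272037786/40085000140846733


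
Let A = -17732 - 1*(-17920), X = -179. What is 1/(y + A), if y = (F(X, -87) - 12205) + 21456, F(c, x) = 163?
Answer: 1/9602 ≈ 0.00010414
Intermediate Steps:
A = 188 (A = -17732 + 17920 = 188)
y = 9414 (y = (163 - 12205) + 21456 = -12042 + 21456 = 9414)
1/(y + A) = 1/(9414 + 188) = 1/9602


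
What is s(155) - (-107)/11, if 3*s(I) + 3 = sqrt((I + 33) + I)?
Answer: 96/11 + 7*sqrt(7)/3 ≈ 14.901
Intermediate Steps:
s(I) = -1 + sqrt(33 + 2*I)/3 (s(I) = -1 + sqrt((I + 33) + I)/3 = -1 + sqrt((33 + I) + I)/3 = -1 + sqrt(33 + 2*I)/3)
s(155) - (-107)/11 = (-1 + sqrt(33 + 2*155)/3) - (-107)/11 = (-1 + sqrt(33 + 310)/3) - (-107)/11 = (-1 + sqrt(343)/3) - 1*(-107/11) = (-1 + (7*sqrt(7))/3) + 107/11 = (-1 + 7*sqrt(7)/3) + 107/11 = 96/11 + 7*sqrt(7)/3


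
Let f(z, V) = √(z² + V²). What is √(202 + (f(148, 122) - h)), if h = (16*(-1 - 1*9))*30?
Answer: √(5002 + 2*√9197) ≈ 72.068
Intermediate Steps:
f(z, V) = √(V² + z²)
h = -4800 (h = (16*(-1 - 9))*30 = (16*(-10))*30 = -160*30 = -4800)
√(202 + (f(148, 122) - h)) = √(202 + (√(122² + 148²) - 1*(-4800))) = √(202 + (√(14884 + 21904) + 4800)) = √(202 + (√36788 + 4800)) = √(202 + (2*√9197 + 4800)) = √(202 + (4800 + 2*√9197)) = √(5002 + 2*√9197)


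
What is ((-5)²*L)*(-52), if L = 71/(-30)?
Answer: 9230/3 ≈ 3076.7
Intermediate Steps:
L = -71/30 (L = 71*(-1/30) = -71/30 ≈ -2.3667)
((-5)²*L)*(-52) = ((-5)²*(-71/30))*(-52) = (25*(-71/30))*(-52) = -355/6*(-52) = 9230/3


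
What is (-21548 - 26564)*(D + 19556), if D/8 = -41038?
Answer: 14854483776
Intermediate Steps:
D = -328304 (D = 8*(-41038) = -328304)
(-21548 - 26564)*(D + 19556) = (-21548 - 26564)*(-328304 + 19556) = -48112*(-308748) = 14854483776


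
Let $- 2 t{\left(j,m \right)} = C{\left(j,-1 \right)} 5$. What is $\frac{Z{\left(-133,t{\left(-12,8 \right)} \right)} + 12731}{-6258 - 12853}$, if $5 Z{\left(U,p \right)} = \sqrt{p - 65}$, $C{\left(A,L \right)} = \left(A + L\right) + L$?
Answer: $- \frac{439}{659} - \frac{i \sqrt{30}}{95555} \approx -0.66616 - 5.732 \cdot 10^{-5} i$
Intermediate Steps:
$C{\left(A,L \right)} = A + 2 L$
$t{\left(j,m \right)} = 5 - \frac{5 j}{2}$ ($t{\left(j,m \right)} = - \frac{\left(j + 2 \left(-1\right)\right) 5}{2} = - \frac{\left(j - 2\right) 5}{2} = - \frac{\left(-2 + j\right) 5}{2} = - \frac{-10 + 5 j}{2} = 5 - \frac{5 j}{2}$)
$Z{\left(U,p \right)} = \frac{\sqrt{-65 + p}}{5}$ ($Z{\left(U,p \right)} = \frac{\sqrt{p - 65}}{5} = \frac{\sqrt{-65 + p}}{5}$)
$\frac{Z{\left(-133,t{\left(-12,8 \right)} \right)} + 12731}{-6258 - 12853} = \frac{\frac{\sqrt{-65 + \left(5 - -30\right)}}{5} + 12731}{-6258 - 12853} = \frac{\frac{\sqrt{-65 + \left(5 + 30\right)}}{5} + 12731}{-19111} = \left(\frac{\sqrt{-65 + 35}}{5} + 12731\right) \left(- \frac{1}{19111}\right) = \left(\frac{\sqrt{-30}}{5} + 12731\right) \left(- \frac{1}{19111}\right) = \left(\frac{i \sqrt{30}}{5} + 12731\right) \left(- \frac{1}{19111}\right) = \left(12731 + \frac{i \sqrt{30}}{5}\right) \left(- \frac{1}{19111}\right) = - \frac{439}{659} - \frac{i \sqrt{30}}{95555}$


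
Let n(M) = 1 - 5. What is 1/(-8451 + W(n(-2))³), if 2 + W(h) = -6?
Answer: -1/8963 ≈ -0.00011157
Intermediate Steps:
n(M) = -4
W(h) = -8 (W(h) = -2 - 6 = -8)
1/(-8451 + W(n(-2))³) = 1/(-8451 + (-8)³) = 1/(-8451 - 512) = 1/(-8963) = -1/8963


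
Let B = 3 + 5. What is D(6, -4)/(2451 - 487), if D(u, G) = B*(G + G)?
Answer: -16/491 ≈ -0.032587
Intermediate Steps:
B = 8
D(u, G) = 16*G (D(u, G) = 8*(G + G) = 8*(2*G) = 16*G)
D(6, -4)/(2451 - 487) = (16*(-4))/(2451 - 487) = -64/1964 = -64*1/1964 = -16/491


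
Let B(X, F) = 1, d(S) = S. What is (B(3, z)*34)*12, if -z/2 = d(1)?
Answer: 408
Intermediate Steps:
z = -2 (z = -2*1 = -2)
(B(3, z)*34)*12 = (1*34)*12 = 34*12 = 408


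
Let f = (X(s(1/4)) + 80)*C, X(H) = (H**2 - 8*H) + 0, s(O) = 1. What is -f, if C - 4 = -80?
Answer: 5548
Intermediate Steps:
C = -76 (C = 4 - 80 = -76)
X(H) = H**2 - 8*H
f = -5548 (f = (1*(-8 + 1) + 80)*(-76) = (1*(-7) + 80)*(-76) = (-7 + 80)*(-76) = 73*(-76) = -5548)
-f = -1*(-5548) = 5548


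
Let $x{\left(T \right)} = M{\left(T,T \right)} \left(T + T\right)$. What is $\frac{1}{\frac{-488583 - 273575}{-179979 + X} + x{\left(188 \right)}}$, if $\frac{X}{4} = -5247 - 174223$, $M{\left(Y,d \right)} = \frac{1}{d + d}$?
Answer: $\frac{897859}{1660017} \approx 0.54087$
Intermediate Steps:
$M{\left(Y,d \right)} = \frac{1}{2 d}$
$X = -717880$ ($X = 4 \left(-5247 - 174223\right) = 4 \left(-179470\right) = -717880$)
$x{\left(T \right)} = 1$ ($x{\left(T \right)} = \frac{1}{2 T} \left(T + T\right) = \frac{1}{2 T} 2 T = 1$)
$\frac{1}{\frac{-488583 - 273575}{-179979 + X} + x{\left(188 \right)}} = \frac{1}{\frac{-488583 - 273575}{-179979 - 717880} + 1} = \frac{1}{- \frac{762158}{-897859} + 1} = \frac{1}{\left(-762158\right) \left(- \frac{1}{897859}\right) + 1} = \frac{1}{\frac{762158}{897859} + 1} = \frac{1}{\frac{1660017}{897859}} = \frac{897859}{1660017}$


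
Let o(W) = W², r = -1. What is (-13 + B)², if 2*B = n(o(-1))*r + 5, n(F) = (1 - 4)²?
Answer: 225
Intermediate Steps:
n(F) = 9 (n(F) = (-3)² = 9)
B = -2 (B = (9*(-1) + 5)/2 = (-9 + 5)/2 = (½)*(-4) = -2)
(-13 + B)² = (-13 - 2)² = (-15)² = 225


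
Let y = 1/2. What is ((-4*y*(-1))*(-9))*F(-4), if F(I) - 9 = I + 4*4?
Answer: -378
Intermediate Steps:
y = ½ ≈ 0.50000
F(I) = 25 + I (F(I) = 9 + (I + 4*4) = 9 + (I + 16) = 9 + (16 + I) = 25 + I)
((-4*y*(-1))*(-9))*F(-4) = ((-4*½*(-1))*(-9))*(25 - 4) = (-2*(-1)*(-9))*21 = (2*(-9))*21 = -18*21 = -378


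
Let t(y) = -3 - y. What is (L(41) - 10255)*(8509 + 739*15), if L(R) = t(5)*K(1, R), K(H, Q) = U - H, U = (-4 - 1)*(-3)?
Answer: -203130998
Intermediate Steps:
U = 15 (U = -5*(-3) = 15)
K(H, Q) = 15 - H
L(R) = -112 (L(R) = (-3 - 1*5)*(15 - 1*1) = (-3 - 5)*(15 - 1) = -8*14 = -112)
(L(41) - 10255)*(8509 + 739*15) = (-112 - 10255)*(8509 + 739*15) = -10367*(8509 + 11085) = -10367*19594 = -203130998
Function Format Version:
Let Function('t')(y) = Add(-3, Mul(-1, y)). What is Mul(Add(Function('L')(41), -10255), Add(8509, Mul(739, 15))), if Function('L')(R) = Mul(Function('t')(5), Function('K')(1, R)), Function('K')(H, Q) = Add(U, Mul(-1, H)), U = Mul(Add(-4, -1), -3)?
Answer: -203130998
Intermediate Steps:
U = 15 (U = Mul(-5, -3) = 15)
Function('K')(H, Q) = Add(15, Mul(-1, H))
Function('L')(R) = -112 (Function('L')(R) = Mul(Add(-3, Mul(-1, 5)), Add(15, Mul(-1, 1))) = Mul(Add(-3, -5), Add(15, -1)) = Mul(-8, 14) = -112)
Mul(Add(Function('L')(41), -10255), Add(8509, Mul(739, 15))) = Mul(Add(-112, -10255), Add(8509, Mul(739, 15))) = Mul(-10367, Add(8509, 11085)) = Mul(-10367, 19594) = -203130998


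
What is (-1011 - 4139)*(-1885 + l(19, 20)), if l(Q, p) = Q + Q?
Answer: 9512050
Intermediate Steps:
l(Q, p) = 2*Q
(-1011 - 4139)*(-1885 + l(19, 20)) = (-1011 - 4139)*(-1885 + 2*19) = -5150*(-1885 + 38) = -5150*(-1847) = 9512050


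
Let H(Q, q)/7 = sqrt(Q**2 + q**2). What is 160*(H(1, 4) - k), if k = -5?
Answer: 800 + 1120*sqrt(17) ≈ 5417.9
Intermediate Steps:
H(Q, q) = 7*sqrt(Q**2 + q**2)
160*(H(1, 4) - k) = 160*(7*sqrt(1**2 + 4**2) - 1*(-5)) = 160*(7*sqrt(1 + 16) + 5) = 160*(7*sqrt(17) + 5) = 160*(5 + 7*sqrt(17)) = 800 + 1120*sqrt(17)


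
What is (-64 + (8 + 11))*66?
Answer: -2970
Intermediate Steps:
(-64 + (8 + 11))*66 = (-64 + 19)*66 = -45*66 = -2970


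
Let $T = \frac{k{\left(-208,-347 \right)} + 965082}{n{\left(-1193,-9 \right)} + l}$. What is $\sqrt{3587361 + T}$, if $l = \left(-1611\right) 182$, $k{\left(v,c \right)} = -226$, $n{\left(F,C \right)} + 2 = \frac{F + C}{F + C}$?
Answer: $\frac{\sqrt{308397964711723681}}{293203} \approx 1894.0$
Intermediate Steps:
$n{\left(F,C \right)} = -1$ ($n{\left(F,C \right)} = -2 + \frac{F + C}{F + C} = -2 + \frac{C + F}{C + F} = -2 + 1 = -1$)
$l = -293202$
$T = - \frac{964856}{293203}$ ($T = \frac{-226 + 965082}{-1 - 293202} = \frac{964856}{-293203} = 964856 \left(- \frac{1}{293203}\right) = - \frac{964856}{293203} \approx -3.2907$)
$\sqrt{3587361 + T} = \sqrt{3587361 - \frac{964856}{293203}} = \sqrt{\frac{1051824042427}{293203}} = \frac{\sqrt{308397964711723681}}{293203}$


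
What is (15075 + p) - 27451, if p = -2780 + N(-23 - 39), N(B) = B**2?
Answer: -11312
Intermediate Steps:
p = 1064 (p = -2780 + (-23 - 39)**2 = -2780 + (-62)**2 = -2780 + 3844 = 1064)
(15075 + p) - 27451 = (15075 + 1064) - 27451 = 16139 - 27451 = -11312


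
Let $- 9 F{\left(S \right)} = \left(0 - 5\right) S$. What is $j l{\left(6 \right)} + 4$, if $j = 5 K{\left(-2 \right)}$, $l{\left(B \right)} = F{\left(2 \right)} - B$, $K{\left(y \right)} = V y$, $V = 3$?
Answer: $\frac{452}{3} \approx 150.67$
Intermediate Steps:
$F{\left(S \right)} = \frac{5 S}{9}$ ($F{\left(S \right)} = - \frac{\left(0 - 5\right) S}{9} = - \frac{\left(-5\right) S}{9} = \frac{5 S}{9}$)
$K{\left(y \right)} = 3 y$
$l{\left(B \right)} = \frac{10}{9} - B$ ($l{\left(B \right)} = \frac{5}{9} \cdot 2 - B = \frac{10}{9} - B$)
$j = -30$ ($j = 5 \cdot 3 \left(-2\right) = 5 \left(-6\right) = -30$)
$j l{\left(6 \right)} + 4 = - 30 \left(\frac{10}{9} - 6\right) + 4 = \left(-30\right) \left(- \frac{44}{9}\right) + 4 = \frac{440}{3} + 4 = \frac{452}{3}$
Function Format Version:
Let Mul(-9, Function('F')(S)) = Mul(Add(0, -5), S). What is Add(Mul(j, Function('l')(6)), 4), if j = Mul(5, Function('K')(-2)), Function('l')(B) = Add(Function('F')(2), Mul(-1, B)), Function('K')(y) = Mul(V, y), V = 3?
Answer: Rational(452, 3) ≈ 150.67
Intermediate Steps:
Function('F')(S) = Mul(Rational(5, 9), S) (Function('F')(S) = Mul(Rational(-1, 9), Mul(Add(0, -5), S)) = Mul(Rational(-1, 9), Mul(-5, S)) = Mul(Rational(5, 9), S))
Function('K')(y) = Mul(3, y)
Function('l')(B) = Add(Rational(10, 9), Mul(-1, B)) (Function('l')(B) = Add(Mul(Rational(5, 9), 2), Mul(-1, B)) = Add(Rational(10, 9), Mul(-1, B)))
j = -30 (j = Mul(5, Mul(3, -2)) = Mul(5, -6) = -30)
Add(Mul(j, Function('l')(6)), 4) = Add(Mul(-30, Add(Rational(10, 9), Mul(-1, 6))), 4) = Add(Mul(-30, Add(Rational(10, 9), -6)), 4) = Add(Mul(-30, Rational(-44, 9)), 4) = Add(Rational(440, 3), 4) = Rational(452, 3)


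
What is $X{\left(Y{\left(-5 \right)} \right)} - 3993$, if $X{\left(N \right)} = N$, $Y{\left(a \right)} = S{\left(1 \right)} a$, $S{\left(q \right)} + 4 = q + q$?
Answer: $-3983$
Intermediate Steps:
$S{\left(q \right)} = -4 + 2 q$ ($S{\left(q \right)} = -4 + \left(q + q\right) = -4 + 2 q$)
$Y{\left(a \right)} = - 2 a$ ($Y{\left(a \right)} = \left(-4 + 2 \cdot 1\right) a = \left(-4 + 2\right) a = - 2 a$)
$X{\left(Y{\left(-5 \right)} \right)} - 3993 = \left(-2\right) \left(-5\right) - 3993 = 10 - 3993 = -3983$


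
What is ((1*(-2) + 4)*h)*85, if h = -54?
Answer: -9180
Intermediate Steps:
((1*(-2) + 4)*h)*85 = ((1*(-2) + 4)*(-54))*85 = ((-2 + 4)*(-54))*85 = (2*(-54))*85 = -108*85 = -9180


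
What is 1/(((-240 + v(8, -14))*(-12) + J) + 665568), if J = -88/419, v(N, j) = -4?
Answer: 419/280099736 ≈ 1.4959e-6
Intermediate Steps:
J = -88/419 (J = -88*1/419 = -88/419 ≈ -0.21002)
1/(((-240 + v(8, -14))*(-12) + J) + 665568) = 1/(((-240 - 4)*(-12) - 88/419) + 665568) = 1/((-244*(-12) - 88/419) + 665568) = 1/((2928 - 88/419) + 665568) = 1/(1226744/419 + 665568) = 1/(280099736/419) = 419/280099736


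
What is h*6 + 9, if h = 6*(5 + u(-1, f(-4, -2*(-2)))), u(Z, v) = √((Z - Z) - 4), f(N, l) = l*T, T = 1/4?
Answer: 189 + 72*I ≈ 189.0 + 72.0*I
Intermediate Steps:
T = ¼ ≈ 0.25000
f(N, l) = l/4 (f(N, l) = l*(¼) = l/4)
u(Z, v) = 2*I (u(Z, v) = √(0 - 4) = √(-4) = 2*I)
h = 30 + 12*I (h = 6*(5 + 2*I) = 30 + 12*I ≈ 30.0 + 12.0*I)
h*6 + 9 = (30 + 12*I)*6 + 9 = (180 + 72*I) + 9 = 189 + 72*I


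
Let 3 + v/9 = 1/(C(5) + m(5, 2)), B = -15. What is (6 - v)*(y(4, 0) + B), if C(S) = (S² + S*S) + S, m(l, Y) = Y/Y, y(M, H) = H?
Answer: -27585/56 ≈ -492.59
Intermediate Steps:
m(l, Y) = 1
C(S) = S + 2*S² (C(S) = (S² + S²) + S = 2*S² + S = S + 2*S²)
v = -1503/56 (v = -27 + 9/(5*(1 + 2*5) + 1) = -27 + 9/(5*(1 + 10) + 1) = -27 + 9/(5*11 + 1) = -27 + 9/(55 + 1) = -27 + 9/56 = -1503/56 ≈ -26.839)
(6 - v)*(y(4, 0) + B) = (6 - 1*(-1503/56))*(0 - 15) = (6 + 1503/56)*(-15) = (1839/56)*(-15) = -27585/56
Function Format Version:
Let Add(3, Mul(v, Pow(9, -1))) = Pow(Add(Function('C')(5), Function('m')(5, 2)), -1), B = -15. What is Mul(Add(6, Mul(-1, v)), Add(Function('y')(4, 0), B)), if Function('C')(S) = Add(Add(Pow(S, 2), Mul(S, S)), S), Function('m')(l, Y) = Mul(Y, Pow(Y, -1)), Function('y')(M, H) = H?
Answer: Rational(-27585, 56) ≈ -492.59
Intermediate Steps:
Function('m')(l, Y) = 1
Function('C')(S) = Add(S, Mul(2, Pow(S, 2))) (Function('C')(S) = Add(Add(Pow(S, 2), Pow(S, 2)), S) = Add(Mul(2, Pow(S, 2)), S) = Add(S, Mul(2, Pow(S, 2))))
v = Rational(-1503, 56) (v = Add(-27, Mul(9, Pow(Add(Mul(5, Add(1, Mul(2, 5))), 1), -1))) = Add(-27, Mul(9, Pow(Add(Mul(5, Add(1, 10)), 1), -1))) = Add(-27, Mul(9, Pow(Add(Mul(5, 11), 1), -1))) = Add(-27, Mul(9, Pow(Add(55, 1), -1))) = Add(-27, Mul(9, Pow(56, -1))) = Add(-27, Mul(9, Rational(1, 56))) = Add(-27, Rational(9, 56)) = Rational(-1503, 56) ≈ -26.839)
Mul(Add(6, Mul(-1, v)), Add(Function('y')(4, 0), B)) = Mul(Add(6, Mul(-1, Rational(-1503, 56))), Add(0, -15)) = Mul(Add(6, Rational(1503, 56)), -15) = Mul(Rational(1839, 56), -15) = Rational(-27585, 56)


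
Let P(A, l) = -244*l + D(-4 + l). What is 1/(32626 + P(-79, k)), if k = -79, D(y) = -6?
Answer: 1/51896 ≈ 1.9269e-5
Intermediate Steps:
P(A, l) = -6 - 244*l (P(A, l) = -244*l - 6 = -6 - 244*l)
1/(32626 + P(-79, k)) = 1/(32626 + (-6 - 244*(-79))) = 1/(32626 + (-6 + 19276)) = 1/(32626 + 19270) = 1/51896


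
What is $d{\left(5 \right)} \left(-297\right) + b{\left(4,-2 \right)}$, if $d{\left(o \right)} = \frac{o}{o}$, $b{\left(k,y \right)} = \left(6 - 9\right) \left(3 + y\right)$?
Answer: $-300$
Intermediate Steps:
$b{\left(k,y \right)} = -9 - 3 y$ ($b{\left(k,y \right)} = - 3 \left(3 + y\right) = -9 - 3 y$)
$d{\left(o \right)} = 1$
$d{\left(5 \right)} \left(-297\right) + b{\left(4,-2 \right)} = 1 \left(-297\right) - 3 = -297 + \left(-9 + 6\right) = -297 - 3 = -300$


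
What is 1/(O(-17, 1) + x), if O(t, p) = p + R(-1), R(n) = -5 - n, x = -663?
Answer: -1/666 ≈ -0.0015015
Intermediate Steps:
O(t, p) = -4 + p (O(t, p) = p + (-5 - 1*(-1)) = p + (-5 + 1) = p - 4 = -4 + p)
1/(O(-17, 1) + x) = 1/((-4 + 1) - 663) = 1/(-3 - 663) = 1/(-666) = -1/666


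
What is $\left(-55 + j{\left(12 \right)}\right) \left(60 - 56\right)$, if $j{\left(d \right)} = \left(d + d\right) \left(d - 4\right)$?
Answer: $548$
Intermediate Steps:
$j{\left(d \right)} = 2 d \left(-4 + d\right)$
$\left(-55 + j{\left(12 \right)}\right) \left(60 - 56\right) = \left(-55 + 2 \cdot 12 \left(-4 + 12\right)\right) \left(60 - 56\right) = \left(-55 + 2 \cdot 12 \cdot 8\right) 4 = \left(-55 + 192\right) 4 = 137 \cdot 4 = 548$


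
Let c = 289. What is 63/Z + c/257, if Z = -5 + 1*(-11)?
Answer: -11567/4112 ≈ -2.8130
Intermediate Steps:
Z = -16 (Z = -5 - 11 = -16)
63/Z + c/257 = 63/(-16) + 289/257 = 63*(-1/16) + 289*(1/257) = -63/16 + 289/257 = -11567/4112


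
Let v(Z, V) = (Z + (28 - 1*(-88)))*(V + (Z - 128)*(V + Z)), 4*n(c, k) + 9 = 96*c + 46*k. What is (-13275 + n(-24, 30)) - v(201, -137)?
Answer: -5804413/4 ≈ -1.4511e+6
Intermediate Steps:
n(c, k) = -9/4 + 24*c + 23*k/2 (n(c, k) = -9/4 + (96*c + 46*k)/4 = -9/4 + (46*k + 96*c)/4 = -9/4 + (24*c + 23*k/2) = -9/4 + 24*c + 23*k/2)
v(Z, V) = (116 + Z)*(V + (-128 + Z)*(V + Z)) (v(Z, V) = (Z + (28 + 88))*(V + (-128 + Z)*(V + Z)) = (Z + 116)*(V + (-128 + Z)*(V + Z)) = (116 + Z)*(V + (-128 + Z)*(V + Z)))
(-13275 + n(-24, 30)) - v(201, -137) = (-13275 + (-9/4 + 24*(-24) + (23/2)*30)) - (201**3 - 14848*201 - 14732*(-137) - 12*201**2 - 137*201**2 - 11*(-137)*201) = (-13275 + (-9/4 - 576 + 345)) - (8120601 - 2984448 + 2018284 - 12*40401 - 137*40401 + 302907) = (-13275 - 933/4) - (8120601 - 2984448 + 2018284 - 484812 - 5534937 + 302907) = -54033/4 - 1*1437595 = -54033/4 - 1437595 = -5804413/4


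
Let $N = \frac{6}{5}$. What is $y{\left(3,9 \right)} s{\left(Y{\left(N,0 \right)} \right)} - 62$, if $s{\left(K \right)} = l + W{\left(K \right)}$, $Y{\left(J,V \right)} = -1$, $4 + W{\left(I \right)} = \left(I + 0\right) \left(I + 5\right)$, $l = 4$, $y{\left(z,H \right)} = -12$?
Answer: $-14$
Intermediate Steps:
$N = \frac{6}{5}$ ($N = 6 \cdot \frac{1}{5} = \frac{6}{5} \approx 1.2$)
$W{\left(I \right)} = -4 + I \left(5 + I\right)$ ($W{\left(I \right)} = -4 + \left(I + 0\right) \left(I + 5\right) = -4 + I \left(5 + I\right)$)
$s{\left(K \right)} = K^{2} + 5 K$ ($s{\left(K \right)} = 4 + \left(-4 + K^{2} + 5 K\right) = K^{2} + 5 K$)
$y{\left(3,9 \right)} s{\left(Y{\left(N,0 \right)} \right)} - 62 = - 12 \left(- (5 - 1)\right) - 62 = - 12 \left(\left(-1\right) 4\right) - 62 = \left(-12\right) \left(-4\right) - 62 = 48 - 62 = -14$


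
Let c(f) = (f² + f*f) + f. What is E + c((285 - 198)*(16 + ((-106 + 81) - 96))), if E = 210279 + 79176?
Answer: 167176770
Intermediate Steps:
E = 289455
c(f) = f + 2*f² (c(f) = (f² + f²) + f = 2*f² + f = f + 2*f²)
E + c((285 - 198)*(16 + ((-106 + 81) - 96))) = 289455 + ((285 - 198)*(16 + ((-106 + 81) - 96)))*(1 + 2*((285 - 198)*(16 + ((-106 + 81) - 96)))) = 289455 + (87*(16 + (-25 - 96)))*(1 + 2*(87*(16 + (-25 - 96)))) = 289455 + (87*(16 - 121))*(1 + 2*(87*(16 - 121))) = 289455 + (87*(-105))*(1 + 2*(87*(-105))) = 289455 - 9135*(1 + 2*(-9135)) = 289455 - 9135*(1 - 18270) = 289455 - 9135*(-18269) = 289455 + 166887315 = 167176770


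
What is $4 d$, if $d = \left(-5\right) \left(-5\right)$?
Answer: $100$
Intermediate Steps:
$d = 25$
$4 d = 4 \cdot 25 = 100$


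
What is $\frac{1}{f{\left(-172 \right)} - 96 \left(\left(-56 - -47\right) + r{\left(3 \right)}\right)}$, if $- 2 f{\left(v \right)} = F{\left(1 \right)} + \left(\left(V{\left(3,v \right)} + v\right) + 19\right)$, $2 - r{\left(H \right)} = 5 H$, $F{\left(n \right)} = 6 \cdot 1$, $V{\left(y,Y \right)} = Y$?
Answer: $\frac{2}{4543} \approx 0.00044024$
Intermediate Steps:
$F{\left(n \right)} = 6$
$r{\left(H \right)} = 2 - 5 H$
$f{\left(v \right)} = - \frac{25}{2} - v$ ($f{\left(v \right)} = - \frac{6 + \left(\left(v + v\right) + 19\right)}{2} = - \frac{6 + \left(2 v + 19\right)}{2} = - \frac{6 + \left(19 + 2 v\right)}{2} = - \frac{25 + 2 v}{2} = - \frac{25}{2} - v$)
$\frac{1}{f{\left(-172 \right)} - 96 \left(\left(-56 - -47\right) + r{\left(3 \right)}\right)} = \frac{1}{\left(- \frac{25}{2} - -172\right) - 96 \left(\left(-56 - -47\right) + \left(2 - 15\right)\right)} = \frac{1}{\left(- \frac{25}{2} + 172\right) - 96 \left(\left(-56 + 47\right) + \left(2 - 15\right)\right)} = \frac{1}{\frac{319}{2} - 96 \left(-9 - 13\right)} = \frac{1}{\frac{319}{2} - 96 \left(-22\right)} = \frac{1}{\frac{319}{2} - -2112} = \frac{1}{\frac{319}{2} + 2112} = \frac{1}{\frac{4543}{2}} = \frac{2}{4543}$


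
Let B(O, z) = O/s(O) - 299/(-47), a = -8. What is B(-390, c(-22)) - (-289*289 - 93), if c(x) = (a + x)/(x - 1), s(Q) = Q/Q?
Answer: 3911827/47 ≈ 83230.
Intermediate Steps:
s(Q) = 1
c(x) = (-8 + x)/(-1 + x) (c(x) = (-8 + x)/(x - 1) = (-8 + x)/(-1 + x))
B(O, z) = 299/47 + O (B(O, z) = O/1 - 299/(-47) = O*1 - 299*(-1/47) = O + 299/47 = 299/47 + O)
B(-390, c(-22)) - (-289*289 - 93) = (299/47 - 390) - (-289*289 - 93) = -18031/47 - (-83521 - 93) = -18031/47 - 1*(-83614) = -18031/47 + 83614 = 3911827/47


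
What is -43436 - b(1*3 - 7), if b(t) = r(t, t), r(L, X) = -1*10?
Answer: -43426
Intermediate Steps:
r(L, X) = -10
b(t) = -10
-43436 - b(1*3 - 7) = -43436 - 1*(-10) = -43436 + 10 = -43426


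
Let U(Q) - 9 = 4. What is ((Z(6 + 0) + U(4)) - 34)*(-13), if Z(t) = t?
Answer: 195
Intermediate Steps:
U(Q) = 13 (U(Q) = 9 + 4 = 13)
((Z(6 + 0) + U(4)) - 34)*(-13) = (((6 + 0) + 13) - 34)*(-13) = ((6 + 13) - 34)*(-13) = (19 - 34)*(-13) = -15*(-13) = 195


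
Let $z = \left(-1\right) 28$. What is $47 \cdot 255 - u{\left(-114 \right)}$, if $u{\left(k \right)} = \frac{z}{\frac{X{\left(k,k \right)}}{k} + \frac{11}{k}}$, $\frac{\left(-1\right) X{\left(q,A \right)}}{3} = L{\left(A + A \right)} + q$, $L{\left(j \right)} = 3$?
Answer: $\frac{514956}{43} \approx 11976.0$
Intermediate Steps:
$X{\left(q,A \right)} = -9 - 3 q$ ($X{\left(q,A \right)} = - 3 \left(3 + q\right) = -9 - 3 q$)
$z = -28$
$u{\left(k \right)} = - \frac{28}{\frac{11}{k} + \frac{-9 - 3 k}{k}}$ ($u{\left(k \right)} = - \frac{28}{\frac{-9 - 3 k}{k} + \frac{11}{k}} = - \frac{28}{\frac{11}{k} + \frac{-9 - 3 k}{k}}$)
$47 \cdot 255 - u{\left(-114 \right)} = 47 \cdot 255 - 28 \left(-114\right) \frac{1}{-2 + 3 \left(-114\right)} = 11985 - 28 \left(-114\right) \frac{1}{-2 - 342} = 11985 - 28 \left(-114\right) \frac{1}{-344} = 11985 - 28 \left(-114\right) \left(- \frac{1}{344}\right) = 11985 - \frac{399}{43} = \frac{514956}{43}$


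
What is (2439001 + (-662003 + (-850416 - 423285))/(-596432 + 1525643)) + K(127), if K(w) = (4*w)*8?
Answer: 2270120936011/929211 ≈ 2.4431e+6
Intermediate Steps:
K(w) = 32*w
(2439001 + (-662003 + (-850416 - 423285))/(-596432 + 1525643)) + K(127) = (2439001 + (-662003 + (-850416 - 423285))/(-596432 + 1525643)) + 32*127 = (2439001 + (-662003 - 1273701)/929211) + 4064 = (2439001 - 1935704*1/929211) + 4064 = (2439001 - 1935704/929211) + 4064 = 2266344622507/929211 + 4064 = 2270120936011/929211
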